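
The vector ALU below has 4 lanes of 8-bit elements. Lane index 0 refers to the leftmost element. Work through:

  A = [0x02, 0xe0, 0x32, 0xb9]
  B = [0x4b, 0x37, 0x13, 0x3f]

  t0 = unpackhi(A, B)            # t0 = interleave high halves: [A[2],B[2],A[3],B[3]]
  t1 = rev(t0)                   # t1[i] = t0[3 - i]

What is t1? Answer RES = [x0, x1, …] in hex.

RES = [ 0x3f  0xb9  0x13  0x32 ]

  t0: 32 13 b9 3f
  t1: 3f b9 13 32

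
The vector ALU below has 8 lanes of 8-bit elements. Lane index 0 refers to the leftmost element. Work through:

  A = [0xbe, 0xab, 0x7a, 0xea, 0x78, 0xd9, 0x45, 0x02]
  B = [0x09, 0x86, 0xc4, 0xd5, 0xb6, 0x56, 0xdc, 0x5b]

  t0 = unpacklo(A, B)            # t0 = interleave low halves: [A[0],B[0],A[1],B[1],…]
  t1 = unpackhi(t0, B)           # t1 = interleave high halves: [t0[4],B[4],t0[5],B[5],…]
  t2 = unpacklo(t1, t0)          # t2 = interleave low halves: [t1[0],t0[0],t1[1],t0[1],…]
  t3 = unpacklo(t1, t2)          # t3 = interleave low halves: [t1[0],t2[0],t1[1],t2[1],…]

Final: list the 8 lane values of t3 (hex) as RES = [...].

  t0: be 09 ab 86 7a c4 ea d5
  t1: 7a b6 c4 56 ea dc d5 5b
  t2: 7a be b6 09 c4 ab 56 86
  t3: 7a 7a b6 be c4 b6 56 09

RES = [ 0x7a  0x7a  0xb6  0xbe  0xc4  0xb6  0x56  0x09 ]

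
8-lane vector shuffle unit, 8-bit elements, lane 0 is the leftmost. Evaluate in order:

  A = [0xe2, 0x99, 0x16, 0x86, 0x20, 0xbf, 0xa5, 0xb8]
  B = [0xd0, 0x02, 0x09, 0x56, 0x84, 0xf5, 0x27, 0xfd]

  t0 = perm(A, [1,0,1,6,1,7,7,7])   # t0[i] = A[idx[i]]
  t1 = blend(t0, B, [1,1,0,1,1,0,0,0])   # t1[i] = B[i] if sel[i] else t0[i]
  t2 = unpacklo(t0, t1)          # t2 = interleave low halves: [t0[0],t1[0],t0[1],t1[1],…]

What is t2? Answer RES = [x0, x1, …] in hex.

RES = [0x99, 0xd0, 0xe2, 0x02, 0x99, 0x99, 0xa5, 0x56]

t0 = [0x99, 0xe2, 0x99, 0xa5, 0x99, 0xb8, 0xb8, 0xb8]
t1 = [0xd0, 0x02, 0x99, 0x56, 0x84, 0xb8, 0xb8, 0xb8]
t2 = [0x99, 0xd0, 0xe2, 0x02, 0x99, 0x99, 0xa5, 0x56]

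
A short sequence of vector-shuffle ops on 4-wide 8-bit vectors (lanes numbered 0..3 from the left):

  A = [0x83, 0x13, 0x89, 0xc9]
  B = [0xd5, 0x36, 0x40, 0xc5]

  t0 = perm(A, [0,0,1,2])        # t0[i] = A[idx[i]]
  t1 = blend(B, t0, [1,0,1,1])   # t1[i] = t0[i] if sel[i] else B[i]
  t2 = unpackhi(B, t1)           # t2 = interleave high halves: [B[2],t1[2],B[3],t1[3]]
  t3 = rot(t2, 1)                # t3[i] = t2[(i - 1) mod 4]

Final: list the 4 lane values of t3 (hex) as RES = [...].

RES = [0x89, 0x40, 0x13, 0xc5]

t0 = [0x83, 0x83, 0x13, 0x89]
t1 = [0x83, 0x36, 0x13, 0x89]
t2 = [0x40, 0x13, 0xc5, 0x89]
t3 = [0x89, 0x40, 0x13, 0xc5]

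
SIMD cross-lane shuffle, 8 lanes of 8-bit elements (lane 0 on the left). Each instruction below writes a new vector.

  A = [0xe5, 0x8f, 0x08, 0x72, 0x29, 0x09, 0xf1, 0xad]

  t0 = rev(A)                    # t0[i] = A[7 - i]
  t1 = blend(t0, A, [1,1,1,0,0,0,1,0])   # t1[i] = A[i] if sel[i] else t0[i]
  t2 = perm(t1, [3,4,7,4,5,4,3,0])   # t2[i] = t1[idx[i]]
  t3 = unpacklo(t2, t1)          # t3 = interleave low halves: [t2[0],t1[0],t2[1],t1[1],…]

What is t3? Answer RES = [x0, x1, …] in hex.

→ t0 |ad|f1|09|29|72|08|8f|e5|
→ t1 |e5|8f|08|29|72|08|f1|e5|
→ t2 |29|72|e5|72|08|72|29|e5|
→ t3 |29|e5|72|8f|e5|08|72|29|

RES = [0x29, 0xe5, 0x72, 0x8f, 0xe5, 0x08, 0x72, 0x29]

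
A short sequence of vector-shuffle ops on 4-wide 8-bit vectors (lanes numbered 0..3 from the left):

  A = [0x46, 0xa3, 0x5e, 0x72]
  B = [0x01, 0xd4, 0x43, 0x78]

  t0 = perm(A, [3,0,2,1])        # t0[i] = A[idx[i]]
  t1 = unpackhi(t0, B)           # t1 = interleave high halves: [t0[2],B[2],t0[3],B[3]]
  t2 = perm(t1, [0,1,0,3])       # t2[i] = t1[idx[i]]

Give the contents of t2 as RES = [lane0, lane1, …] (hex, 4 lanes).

RES = [ 0x5e  0x43  0x5e  0x78 ]

t0 = [0x72, 0x46, 0x5e, 0xa3]
t1 = [0x5e, 0x43, 0xa3, 0x78]
t2 = [0x5e, 0x43, 0x5e, 0x78]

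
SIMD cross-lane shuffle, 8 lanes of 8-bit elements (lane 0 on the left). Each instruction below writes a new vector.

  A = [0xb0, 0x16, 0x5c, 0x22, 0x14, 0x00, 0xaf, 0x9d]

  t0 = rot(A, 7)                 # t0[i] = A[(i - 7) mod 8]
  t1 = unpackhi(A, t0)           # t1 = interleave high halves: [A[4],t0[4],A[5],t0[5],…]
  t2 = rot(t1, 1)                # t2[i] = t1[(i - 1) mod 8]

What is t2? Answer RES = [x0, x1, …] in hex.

RES = [ 0xb0  0x14  0x00  0x00  0xaf  0xaf  0x9d  0x9d ]

t0 = [0x16, 0x5c, 0x22, 0x14, 0x00, 0xaf, 0x9d, 0xb0]
t1 = [0x14, 0x00, 0x00, 0xaf, 0xaf, 0x9d, 0x9d, 0xb0]
t2 = [0xb0, 0x14, 0x00, 0x00, 0xaf, 0xaf, 0x9d, 0x9d]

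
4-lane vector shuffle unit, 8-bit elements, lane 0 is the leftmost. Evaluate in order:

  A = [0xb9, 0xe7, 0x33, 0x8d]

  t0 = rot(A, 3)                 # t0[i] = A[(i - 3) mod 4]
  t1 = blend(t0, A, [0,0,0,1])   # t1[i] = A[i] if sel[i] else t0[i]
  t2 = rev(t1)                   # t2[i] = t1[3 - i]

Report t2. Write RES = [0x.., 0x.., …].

→ t0 |e7|33|8d|b9|
→ t1 |e7|33|8d|8d|
→ t2 |8d|8d|33|e7|

RES = [ 0x8d  0x8d  0x33  0xe7 ]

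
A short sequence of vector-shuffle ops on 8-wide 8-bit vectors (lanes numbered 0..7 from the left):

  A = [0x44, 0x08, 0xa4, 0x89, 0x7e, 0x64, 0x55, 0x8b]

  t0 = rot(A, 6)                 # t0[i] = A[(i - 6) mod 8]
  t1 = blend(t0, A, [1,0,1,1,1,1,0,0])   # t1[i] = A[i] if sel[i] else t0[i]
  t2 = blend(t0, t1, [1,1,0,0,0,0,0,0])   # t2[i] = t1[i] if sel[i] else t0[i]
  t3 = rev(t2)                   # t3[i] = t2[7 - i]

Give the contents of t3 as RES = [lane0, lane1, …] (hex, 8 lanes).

→ t0 |a4|89|7e|64|55|8b|44|08|
→ t1 |44|89|a4|89|7e|64|44|08|
→ t2 |44|89|7e|64|55|8b|44|08|
→ t3 |08|44|8b|55|64|7e|89|44|

RES = [ 0x08  0x44  0x8b  0x55  0x64  0x7e  0x89  0x44 ]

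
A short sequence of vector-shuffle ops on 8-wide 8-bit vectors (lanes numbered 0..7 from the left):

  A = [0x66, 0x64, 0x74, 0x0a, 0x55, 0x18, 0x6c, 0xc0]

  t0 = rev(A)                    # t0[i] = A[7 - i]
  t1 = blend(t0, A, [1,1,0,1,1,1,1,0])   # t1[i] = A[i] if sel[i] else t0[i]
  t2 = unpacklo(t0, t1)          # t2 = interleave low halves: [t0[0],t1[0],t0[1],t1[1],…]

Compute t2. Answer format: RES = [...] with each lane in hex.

RES = [0xc0, 0x66, 0x6c, 0x64, 0x18, 0x18, 0x55, 0x0a]

  t0: c0 6c 18 55 0a 74 64 66
  t1: 66 64 18 0a 55 18 6c 66
  t2: c0 66 6c 64 18 18 55 0a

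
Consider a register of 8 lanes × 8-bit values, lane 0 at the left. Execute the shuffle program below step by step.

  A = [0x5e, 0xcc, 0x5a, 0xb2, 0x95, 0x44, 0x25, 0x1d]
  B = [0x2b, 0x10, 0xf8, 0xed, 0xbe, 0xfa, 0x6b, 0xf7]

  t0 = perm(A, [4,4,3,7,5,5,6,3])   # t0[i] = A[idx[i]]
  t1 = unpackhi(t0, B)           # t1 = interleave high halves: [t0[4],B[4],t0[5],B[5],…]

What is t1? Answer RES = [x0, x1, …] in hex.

→ t0 |95|95|b2|1d|44|44|25|b2|
→ t1 |44|be|44|fa|25|6b|b2|f7|

RES = [0x44, 0xbe, 0x44, 0xfa, 0x25, 0x6b, 0xb2, 0xf7]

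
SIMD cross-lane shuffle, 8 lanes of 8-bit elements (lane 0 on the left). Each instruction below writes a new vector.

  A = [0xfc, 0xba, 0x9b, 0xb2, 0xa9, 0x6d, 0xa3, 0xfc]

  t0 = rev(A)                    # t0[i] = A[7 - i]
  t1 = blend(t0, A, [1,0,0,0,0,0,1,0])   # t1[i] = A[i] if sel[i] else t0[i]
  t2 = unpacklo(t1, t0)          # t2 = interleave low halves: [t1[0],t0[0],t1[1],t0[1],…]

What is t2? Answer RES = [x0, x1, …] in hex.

  t0: fc a3 6d a9 b2 9b ba fc
  t1: fc a3 6d a9 b2 9b a3 fc
  t2: fc fc a3 a3 6d 6d a9 a9

RES = [ 0xfc  0xfc  0xa3  0xa3  0x6d  0x6d  0xa9  0xa9 ]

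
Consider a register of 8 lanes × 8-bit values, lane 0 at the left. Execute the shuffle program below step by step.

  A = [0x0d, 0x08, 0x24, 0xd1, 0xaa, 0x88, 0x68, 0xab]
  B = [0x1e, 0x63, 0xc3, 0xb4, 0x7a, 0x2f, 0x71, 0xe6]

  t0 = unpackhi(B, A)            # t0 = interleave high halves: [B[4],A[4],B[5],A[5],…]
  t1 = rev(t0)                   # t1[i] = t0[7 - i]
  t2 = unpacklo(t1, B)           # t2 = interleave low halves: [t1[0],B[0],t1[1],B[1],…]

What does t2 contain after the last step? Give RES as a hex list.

RES = [ 0xab  0x1e  0xe6  0x63  0x68  0xc3  0x71  0xb4 ]

  t0: 7a aa 2f 88 71 68 e6 ab
  t1: ab e6 68 71 88 2f aa 7a
  t2: ab 1e e6 63 68 c3 71 b4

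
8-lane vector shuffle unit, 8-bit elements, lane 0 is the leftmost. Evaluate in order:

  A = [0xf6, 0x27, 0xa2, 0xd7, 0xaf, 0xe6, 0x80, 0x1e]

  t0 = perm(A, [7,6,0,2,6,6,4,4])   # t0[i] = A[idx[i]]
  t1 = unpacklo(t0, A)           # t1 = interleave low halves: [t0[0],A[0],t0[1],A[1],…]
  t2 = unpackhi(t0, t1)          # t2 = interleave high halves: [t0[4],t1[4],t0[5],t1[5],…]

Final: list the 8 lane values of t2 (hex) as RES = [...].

RES = [0x80, 0xf6, 0x80, 0xa2, 0xaf, 0xa2, 0xaf, 0xd7]

  t0: 1e 80 f6 a2 80 80 af af
  t1: 1e f6 80 27 f6 a2 a2 d7
  t2: 80 f6 80 a2 af a2 af d7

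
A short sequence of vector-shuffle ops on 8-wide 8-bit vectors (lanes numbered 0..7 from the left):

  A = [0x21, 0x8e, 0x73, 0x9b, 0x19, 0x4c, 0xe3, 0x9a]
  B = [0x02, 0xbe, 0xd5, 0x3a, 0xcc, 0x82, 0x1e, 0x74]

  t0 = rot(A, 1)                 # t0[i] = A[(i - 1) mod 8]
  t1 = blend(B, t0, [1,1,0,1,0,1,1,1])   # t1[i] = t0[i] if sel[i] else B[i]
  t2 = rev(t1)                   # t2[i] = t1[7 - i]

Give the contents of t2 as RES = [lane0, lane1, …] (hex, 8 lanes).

RES = [ 0xe3  0x4c  0x19  0xcc  0x73  0xd5  0x21  0x9a ]

t0 = [0x9a, 0x21, 0x8e, 0x73, 0x9b, 0x19, 0x4c, 0xe3]
t1 = [0x9a, 0x21, 0xd5, 0x73, 0xcc, 0x19, 0x4c, 0xe3]
t2 = [0xe3, 0x4c, 0x19, 0xcc, 0x73, 0xd5, 0x21, 0x9a]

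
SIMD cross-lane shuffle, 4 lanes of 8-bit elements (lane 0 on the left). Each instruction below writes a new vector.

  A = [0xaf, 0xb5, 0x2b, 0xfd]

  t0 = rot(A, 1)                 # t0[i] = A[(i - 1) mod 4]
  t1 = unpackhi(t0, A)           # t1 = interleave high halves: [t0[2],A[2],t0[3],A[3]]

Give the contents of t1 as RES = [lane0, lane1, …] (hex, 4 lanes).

  t0: fd af b5 2b
  t1: b5 2b 2b fd

RES = [ 0xb5  0x2b  0x2b  0xfd ]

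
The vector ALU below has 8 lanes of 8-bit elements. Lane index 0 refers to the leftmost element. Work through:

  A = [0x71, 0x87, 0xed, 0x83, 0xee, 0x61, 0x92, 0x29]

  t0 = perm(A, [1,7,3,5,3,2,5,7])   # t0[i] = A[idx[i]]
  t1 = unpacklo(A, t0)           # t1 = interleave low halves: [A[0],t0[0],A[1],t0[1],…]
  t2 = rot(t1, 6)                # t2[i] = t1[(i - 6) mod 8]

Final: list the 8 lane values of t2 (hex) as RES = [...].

→ t0 |87|29|83|61|83|ed|61|29|
→ t1 |71|87|87|29|ed|83|83|61|
→ t2 |87|29|ed|83|83|61|71|87|

RES = [ 0x87  0x29  0xed  0x83  0x83  0x61  0x71  0x87 ]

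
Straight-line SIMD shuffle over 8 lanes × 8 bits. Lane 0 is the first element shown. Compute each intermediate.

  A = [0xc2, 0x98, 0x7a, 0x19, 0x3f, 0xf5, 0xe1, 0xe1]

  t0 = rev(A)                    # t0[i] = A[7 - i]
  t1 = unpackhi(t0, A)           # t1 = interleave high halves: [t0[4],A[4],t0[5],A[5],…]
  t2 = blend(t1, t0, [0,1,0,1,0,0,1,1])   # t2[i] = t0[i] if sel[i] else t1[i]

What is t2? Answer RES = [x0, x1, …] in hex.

t0 = [0xe1, 0xe1, 0xf5, 0x3f, 0x19, 0x7a, 0x98, 0xc2]
t1 = [0x19, 0x3f, 0x7a, 0xf5, 0x98, 0xe1, 0xc2, 0xe1]
t2 = [0x19, 0xe1, 0x7a, 0x3f, 0x98, 0xe1, 0x98, 0xc2]

RES = [ 0x19  0xe1  0x7a  0x3f  0x98  0xe1  0x98  0xc2 ]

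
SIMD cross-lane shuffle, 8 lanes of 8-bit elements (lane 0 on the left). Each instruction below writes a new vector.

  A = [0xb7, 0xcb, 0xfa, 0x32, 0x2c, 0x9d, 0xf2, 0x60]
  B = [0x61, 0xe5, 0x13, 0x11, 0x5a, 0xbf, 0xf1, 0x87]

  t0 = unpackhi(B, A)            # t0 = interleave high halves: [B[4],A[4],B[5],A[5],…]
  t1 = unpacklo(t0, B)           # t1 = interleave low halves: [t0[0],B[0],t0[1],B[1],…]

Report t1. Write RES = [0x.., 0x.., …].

RES = [ 0x5a  0x61  0x2c  0xe5  0xbf  0x13  0x9d  0x11 ]

→ t0 |5a|2c|bf|9d|f1|f2|87|60|
→ t1 |5a|61|2c|e5|bf|13|9d|11|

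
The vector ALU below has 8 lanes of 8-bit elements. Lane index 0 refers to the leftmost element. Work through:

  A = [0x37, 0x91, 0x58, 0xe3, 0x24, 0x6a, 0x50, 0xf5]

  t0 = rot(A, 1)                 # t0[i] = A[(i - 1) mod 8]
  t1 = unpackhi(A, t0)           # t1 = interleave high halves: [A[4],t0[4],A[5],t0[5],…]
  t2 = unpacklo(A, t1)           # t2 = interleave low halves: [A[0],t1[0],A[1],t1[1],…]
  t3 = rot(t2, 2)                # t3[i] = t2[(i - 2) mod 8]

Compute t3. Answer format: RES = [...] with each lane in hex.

t0 = [0xf5, 0x37, 0x91, 0x58, 0xe3, 0x24, 0x6a, 0x50]
t1 = [0x24, 0xe3, 0x6a, 0x24, 0x50, 0x6a, 0xf5, 0x50]
t2 = [0x37, 0x24, 0x91, 0xe3, 0x58, 0x6a, 0xe3, 0x24]
t3 = [0xe3, 0x24, 0x37, 0x24, 0x91, 0xe3, 0x58, 0x6a]

RES = [ 0xe3  0x24  0x37  0x24  0x91  0xe3  0x58  0x6a ]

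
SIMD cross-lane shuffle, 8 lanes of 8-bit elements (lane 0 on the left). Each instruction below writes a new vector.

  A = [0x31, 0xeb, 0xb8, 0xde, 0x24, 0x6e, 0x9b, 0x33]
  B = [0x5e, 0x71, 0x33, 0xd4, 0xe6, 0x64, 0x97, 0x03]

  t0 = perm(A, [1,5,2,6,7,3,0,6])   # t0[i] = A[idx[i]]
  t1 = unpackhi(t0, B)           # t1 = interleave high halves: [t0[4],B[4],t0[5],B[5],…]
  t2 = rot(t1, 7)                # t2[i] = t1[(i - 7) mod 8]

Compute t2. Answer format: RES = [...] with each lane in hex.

RES = [0xe6, 0xde, 0x64, 0x31, 0x97, 0x9b, 0x03, 0x33]

t0 = [0xeb, 0x6e, 0xb8, 0x9b, 0x33, 0xde, 0x31, 0x9b]
t1 = [0x33, 0xe6, 0xde, 0x64, 0x31, 0x97, 0x9b, 0x03]
t2 = [0xe6, 0xde, 0x64, 0x31, 0x97, 0x9b, 0x03, 0x33]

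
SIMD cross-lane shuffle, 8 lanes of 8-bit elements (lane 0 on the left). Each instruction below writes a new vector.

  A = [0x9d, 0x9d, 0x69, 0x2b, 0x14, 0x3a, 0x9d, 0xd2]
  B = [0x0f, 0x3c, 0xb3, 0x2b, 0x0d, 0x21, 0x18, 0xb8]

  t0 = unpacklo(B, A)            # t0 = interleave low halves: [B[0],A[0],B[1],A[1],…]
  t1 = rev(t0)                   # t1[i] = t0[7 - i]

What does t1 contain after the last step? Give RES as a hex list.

RES = [ 0x2b  0x2b  0x69  0xb3  0x9d  0x3c  0x9d  0x0f ]

  t0: 0f 9d 3c 9d b3 69 2b 2b
  t1: 2b 2b 69 b3 9d 3c 9d 0f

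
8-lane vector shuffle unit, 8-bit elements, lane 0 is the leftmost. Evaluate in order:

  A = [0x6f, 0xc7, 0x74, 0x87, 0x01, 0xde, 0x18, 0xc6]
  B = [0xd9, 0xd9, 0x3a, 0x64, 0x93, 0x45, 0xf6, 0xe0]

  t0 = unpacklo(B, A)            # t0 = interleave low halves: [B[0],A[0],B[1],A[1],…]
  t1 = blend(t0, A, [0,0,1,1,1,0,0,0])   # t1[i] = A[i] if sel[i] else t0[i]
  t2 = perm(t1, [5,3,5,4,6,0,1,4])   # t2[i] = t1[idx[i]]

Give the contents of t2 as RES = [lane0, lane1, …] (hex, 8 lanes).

RES = [0x74, 0x87, 0x74, 0x01, 0x64, 0xd9, 0x6f, 0x01]

t0 = [0xd9, 0x6f, 0xd9, 0xc7, 0x3a, 0x74, 0x64, 0x87]
t1 = [0xd9, 0x6f, 0x74, 0x87, 0x01, 0x74, 0x64, 0x87]
t2 = [0x74, 0x87, 0x74, 0x01, 0x64, 0xd9, 0x6f, 0x01]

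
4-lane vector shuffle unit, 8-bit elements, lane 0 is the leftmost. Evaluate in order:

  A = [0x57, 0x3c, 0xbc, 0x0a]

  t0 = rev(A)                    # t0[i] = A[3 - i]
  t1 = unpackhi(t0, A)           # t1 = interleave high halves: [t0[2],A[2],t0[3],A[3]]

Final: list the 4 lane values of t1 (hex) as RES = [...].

t0 = [0x0a, 0xbc, 0x3c, 0x57]
t1 = [0x3c, 0xbc, 0x57, 0x0a]

RES = [0x3c, 0xbc, 0x57, 0x0a]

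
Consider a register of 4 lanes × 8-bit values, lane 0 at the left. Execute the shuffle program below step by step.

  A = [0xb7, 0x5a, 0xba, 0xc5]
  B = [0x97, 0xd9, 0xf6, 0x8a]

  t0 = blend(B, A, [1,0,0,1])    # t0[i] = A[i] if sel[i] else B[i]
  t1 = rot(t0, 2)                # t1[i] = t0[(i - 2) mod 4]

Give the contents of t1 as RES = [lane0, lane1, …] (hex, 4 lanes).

  t0: b7 d9 f6 c5
  t1: f6 c5 b7 d9

RES = [0xf6, 0xc5, 0xb7, 0xd9]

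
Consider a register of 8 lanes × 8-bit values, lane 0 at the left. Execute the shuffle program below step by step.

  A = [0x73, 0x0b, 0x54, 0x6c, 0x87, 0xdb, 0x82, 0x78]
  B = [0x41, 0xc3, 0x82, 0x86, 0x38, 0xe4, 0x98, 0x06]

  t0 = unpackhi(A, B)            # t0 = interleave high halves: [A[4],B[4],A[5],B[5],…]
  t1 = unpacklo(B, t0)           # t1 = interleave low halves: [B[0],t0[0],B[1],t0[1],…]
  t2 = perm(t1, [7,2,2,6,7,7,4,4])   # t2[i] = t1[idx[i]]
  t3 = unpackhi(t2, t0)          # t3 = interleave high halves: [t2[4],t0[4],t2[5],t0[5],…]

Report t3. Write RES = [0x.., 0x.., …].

RES = [ 0xe4  0x82  0xe4  0x98  0x82  0x78  0x82  0x06 ]

→ t0 |87|38|db|e4|82|98|78|06|
→ t1 |41|87|c3|38|82|db|86|e4|
→ t2 |e4|c3|c3|86|e4|e4|82|82|
→ t3 |e4|82|e4|98|82|78|82|06|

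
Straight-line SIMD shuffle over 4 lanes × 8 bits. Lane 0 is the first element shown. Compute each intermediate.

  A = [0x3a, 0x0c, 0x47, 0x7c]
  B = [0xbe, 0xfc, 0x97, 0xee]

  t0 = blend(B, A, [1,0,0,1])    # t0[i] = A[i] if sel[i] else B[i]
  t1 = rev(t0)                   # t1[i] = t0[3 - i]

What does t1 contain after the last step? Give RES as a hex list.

  t0: 3a fc 97 7c
  t1: 7c 97 fc 3a

RES = [ 0x7c  0x97  0xfc  0x3a ]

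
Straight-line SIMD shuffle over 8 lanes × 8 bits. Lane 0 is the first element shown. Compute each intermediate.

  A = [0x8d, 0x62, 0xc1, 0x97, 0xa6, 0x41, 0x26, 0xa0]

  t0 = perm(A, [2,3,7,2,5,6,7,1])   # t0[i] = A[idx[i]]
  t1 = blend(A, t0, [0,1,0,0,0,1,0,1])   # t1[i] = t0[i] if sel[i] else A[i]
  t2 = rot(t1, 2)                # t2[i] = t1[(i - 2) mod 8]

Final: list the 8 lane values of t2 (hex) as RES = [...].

→ t0 |c1|97|a0|c1|41|26|a0|62|
→ t1 |8d|97|c1|97|a6|26|26|62|
→ t2 |26|62|8d|97|c1|97|a6|26|

RES = [0x26, 0x62, 0x8d, 0x97, 0xc1, 0x97, 0xa6, 0x26]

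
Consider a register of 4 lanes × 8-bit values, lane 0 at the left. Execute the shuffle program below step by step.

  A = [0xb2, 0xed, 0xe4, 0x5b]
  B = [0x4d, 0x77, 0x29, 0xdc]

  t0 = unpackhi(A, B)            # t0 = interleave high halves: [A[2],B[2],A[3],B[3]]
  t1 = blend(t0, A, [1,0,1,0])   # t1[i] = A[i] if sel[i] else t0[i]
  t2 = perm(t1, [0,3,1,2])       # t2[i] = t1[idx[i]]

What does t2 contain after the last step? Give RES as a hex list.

t0 = [0xe4, 0x29, 0x5b, 0xdc]
t1 = [0xb2, 0x29, 0xe4, 0xdc]
t2 = [0xb2, 0xdc, 0x29, 0xe4]

RES = [ 0xb2  0xdc  0x29  0xe4 ]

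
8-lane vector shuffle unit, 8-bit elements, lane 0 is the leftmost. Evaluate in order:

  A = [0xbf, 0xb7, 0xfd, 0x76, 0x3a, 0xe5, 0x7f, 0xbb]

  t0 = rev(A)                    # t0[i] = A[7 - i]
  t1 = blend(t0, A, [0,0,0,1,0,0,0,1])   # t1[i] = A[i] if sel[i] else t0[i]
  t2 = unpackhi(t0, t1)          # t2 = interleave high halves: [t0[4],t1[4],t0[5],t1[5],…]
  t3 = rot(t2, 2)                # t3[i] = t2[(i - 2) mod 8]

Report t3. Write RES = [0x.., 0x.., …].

RES = [0xbf, 0xbb, 0x76, 0x76, 0xfd, 0xfd, 0xb7, 0xb7]

→ t0 |bb|7f|e5|3a|76|fd|b7|bf|
→ t1 |bb|7f|e5|76|76|fd|b7|bb|
→ t2 |76|76|fd|fd|b7|b7|bf|bb|
→ t3 |bf|bb|76|76|fd|fd|b7|b7|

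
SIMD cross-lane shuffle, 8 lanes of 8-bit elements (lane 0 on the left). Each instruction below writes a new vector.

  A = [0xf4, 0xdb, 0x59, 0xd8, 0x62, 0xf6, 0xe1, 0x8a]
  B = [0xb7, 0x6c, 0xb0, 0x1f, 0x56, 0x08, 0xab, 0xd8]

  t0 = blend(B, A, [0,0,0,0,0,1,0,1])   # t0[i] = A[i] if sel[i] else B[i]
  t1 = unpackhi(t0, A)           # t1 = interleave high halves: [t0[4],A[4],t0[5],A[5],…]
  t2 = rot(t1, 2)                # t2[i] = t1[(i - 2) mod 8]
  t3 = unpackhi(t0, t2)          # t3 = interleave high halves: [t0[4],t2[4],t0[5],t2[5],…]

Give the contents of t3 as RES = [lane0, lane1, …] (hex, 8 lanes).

RES = [0x56, 0xf6, 0xf6, 0xf6, 0xab, 0xab, 0x8a, 0xe1]

t0 = [0xb7, 0x6c, 0xb0, 0x1f, 0x56, 0xf6, 0xab, 0x8a]
t1 = [0x56, 0x62, 0xf6, 0xf6, 0xab, 0xe1, 0x8a, 0x8a]
t2 = [0x8a, 0x8a, 0x56, 0x62, 0xf6, 0xf6, 0xab, 0xe1]
t3 = [0x56, 0xf6, 0xf6, 0xf6, 0xab, 0xab, 0x8a, 0xe1]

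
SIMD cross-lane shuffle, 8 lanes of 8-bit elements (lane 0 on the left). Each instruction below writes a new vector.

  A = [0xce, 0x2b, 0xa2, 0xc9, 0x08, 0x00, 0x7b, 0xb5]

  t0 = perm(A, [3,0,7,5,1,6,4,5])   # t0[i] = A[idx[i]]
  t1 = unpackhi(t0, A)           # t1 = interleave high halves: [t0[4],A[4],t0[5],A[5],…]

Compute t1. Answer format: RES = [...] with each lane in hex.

t0 = [0xc9, 0xce, 0xb5, 0x00, 0x2b, 0x7b, 0x08, 0x00]
t1 = [0x2b, 0x08, 0x7b, 0x00, 0x08, 0x7b, 0x00, 0xb5]

RES = [ 0x2b  0x08  0x7b  0x00  0x08  0x7b  0x00  0xb5 ]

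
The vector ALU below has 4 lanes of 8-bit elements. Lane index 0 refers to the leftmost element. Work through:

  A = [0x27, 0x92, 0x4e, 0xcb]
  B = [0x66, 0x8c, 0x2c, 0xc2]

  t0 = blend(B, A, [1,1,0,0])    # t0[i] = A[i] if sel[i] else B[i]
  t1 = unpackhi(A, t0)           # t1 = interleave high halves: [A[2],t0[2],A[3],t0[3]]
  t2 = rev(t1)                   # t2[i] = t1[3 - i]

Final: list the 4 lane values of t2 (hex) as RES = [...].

t0 = [0x27, 0x92, 0x2c, 0xc2]
t1 = [0x4e, 0x2c, 0xcb, 0xc2]
t2 = [0xc2, 0xcb, 0x2c, 0x4e]

RES = [0xc2, 0xcb, 0x2c, 0x4e]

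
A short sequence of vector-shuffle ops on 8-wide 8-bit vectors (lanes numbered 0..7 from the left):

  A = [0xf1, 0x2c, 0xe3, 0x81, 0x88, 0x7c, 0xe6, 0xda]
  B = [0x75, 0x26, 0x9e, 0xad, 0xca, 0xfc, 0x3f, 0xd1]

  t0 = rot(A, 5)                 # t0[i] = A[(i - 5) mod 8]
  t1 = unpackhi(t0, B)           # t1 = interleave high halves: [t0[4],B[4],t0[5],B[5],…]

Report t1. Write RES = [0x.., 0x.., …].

RES = [0xda, 0xca, 0xf1, 0xfc, 0x2c, 0x3f, 0xe3, 0xd1]

→ t0 |81|88|7c|e6|da|f1|2c|e3|
→ t1 |da|ca|f1|fc|2c|3f|e3|d1|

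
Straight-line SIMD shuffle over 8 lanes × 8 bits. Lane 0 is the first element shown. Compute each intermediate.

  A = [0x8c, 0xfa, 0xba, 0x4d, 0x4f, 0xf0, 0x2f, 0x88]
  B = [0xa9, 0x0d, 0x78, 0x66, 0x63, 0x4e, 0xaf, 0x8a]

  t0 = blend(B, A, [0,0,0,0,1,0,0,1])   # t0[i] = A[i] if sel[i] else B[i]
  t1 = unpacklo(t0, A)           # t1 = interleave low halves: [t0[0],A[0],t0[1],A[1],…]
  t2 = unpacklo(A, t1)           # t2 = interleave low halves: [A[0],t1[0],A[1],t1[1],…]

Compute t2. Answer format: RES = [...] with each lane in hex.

RES = [0x8c, 0xa9, 0xfa, 0x8c, 0xba, 0x0d, 0x4d, 0xfa]

→ t0 |a9|0d|78|66|4f|4e|af|88|
→ t1 |a9|8c|0d|fa|78|ba|66|4d|
→ t2 |8c|a9|fa|8c|ba|0d|4d|fa|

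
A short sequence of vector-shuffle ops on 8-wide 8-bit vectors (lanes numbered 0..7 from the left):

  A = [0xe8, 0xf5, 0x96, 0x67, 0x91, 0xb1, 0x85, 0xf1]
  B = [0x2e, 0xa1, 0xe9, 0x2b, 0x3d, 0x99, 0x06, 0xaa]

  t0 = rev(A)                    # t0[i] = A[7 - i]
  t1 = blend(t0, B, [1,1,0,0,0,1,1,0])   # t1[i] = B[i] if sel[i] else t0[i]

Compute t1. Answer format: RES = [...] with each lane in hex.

RES = [ 0x2e  0xa1  0xb1  0x91  0x67  0x99  0x06  0xe8 ]

t0 = [0xf1, 0x85, 0xb1, 0x91, 0x67, 0x96, 0xf5, 0xe8]
t1 = [0x2e, 0xa1, 0xb1, 0x91, 0x67, 0x99, 0x06, 0xe8]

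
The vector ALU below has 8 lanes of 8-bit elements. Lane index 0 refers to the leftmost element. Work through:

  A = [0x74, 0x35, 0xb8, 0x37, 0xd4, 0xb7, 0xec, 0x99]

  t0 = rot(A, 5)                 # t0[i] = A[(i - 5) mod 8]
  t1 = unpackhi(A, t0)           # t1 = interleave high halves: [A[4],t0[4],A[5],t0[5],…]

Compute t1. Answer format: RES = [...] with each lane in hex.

  t0: 37 d4 b7 ec 99 74 35 b8
  t1: d4 99 b7 74 ec 35 99 b8

RES = [0xd4, 0x99, 0xb7, 0x74, 0xec, 0x35, 0x99, 0xb8]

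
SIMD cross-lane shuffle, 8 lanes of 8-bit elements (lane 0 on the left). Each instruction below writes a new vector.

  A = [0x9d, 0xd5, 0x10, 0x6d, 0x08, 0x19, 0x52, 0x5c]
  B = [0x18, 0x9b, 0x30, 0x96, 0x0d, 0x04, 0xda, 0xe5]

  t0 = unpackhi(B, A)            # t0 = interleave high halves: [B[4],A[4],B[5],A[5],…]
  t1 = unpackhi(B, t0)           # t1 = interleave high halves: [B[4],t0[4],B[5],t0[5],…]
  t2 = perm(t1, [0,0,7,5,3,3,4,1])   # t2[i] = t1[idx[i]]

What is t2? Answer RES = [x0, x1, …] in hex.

RES = [ 0x0d  0x0d  0x5c  0xe5  0x52  0x52  0xda  0xda ]

t0 = [0x0d, 0x08, 0x04, 0x19, 0xda, 0x52, 0xe5, 0x5c]
t1 = [0x0d, 0xda, 0x04, 0x52, 0xda, 0xe5, 0xe5, 0x5c]
t2 = [0x0d, 0x0d, 0x5c, 0xe5, 0x52, 0x52, 0xda, 0xda]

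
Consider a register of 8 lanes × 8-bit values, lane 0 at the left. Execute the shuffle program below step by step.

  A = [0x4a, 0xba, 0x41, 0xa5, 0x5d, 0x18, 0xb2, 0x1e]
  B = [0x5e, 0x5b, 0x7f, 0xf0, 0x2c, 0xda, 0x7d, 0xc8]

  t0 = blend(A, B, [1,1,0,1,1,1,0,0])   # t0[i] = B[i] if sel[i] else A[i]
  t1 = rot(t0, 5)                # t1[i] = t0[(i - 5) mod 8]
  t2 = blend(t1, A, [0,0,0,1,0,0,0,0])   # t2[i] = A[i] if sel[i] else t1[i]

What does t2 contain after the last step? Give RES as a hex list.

→ t0 |5e|5b|41|f0|2c|da|b2|1e|
→ t1 |f0|2c|da|b2|1e|5e|5b|41|
→ t2 |f0|2c|da|a5|1e|5e|5b|41|

RES = [0xf0, 0x2c, 0xda, 0xa5, 0x1e, 0x5e, 0x5b, 0x41]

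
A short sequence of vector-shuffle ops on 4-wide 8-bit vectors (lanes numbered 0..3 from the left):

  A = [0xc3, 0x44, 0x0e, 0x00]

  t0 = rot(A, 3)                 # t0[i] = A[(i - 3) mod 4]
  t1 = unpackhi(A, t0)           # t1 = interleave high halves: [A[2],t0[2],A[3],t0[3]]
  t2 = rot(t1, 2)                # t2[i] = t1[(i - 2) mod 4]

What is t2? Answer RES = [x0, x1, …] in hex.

RES = [0x00, 0xc3, 0x0e, 0x00]

  t0: 44 0e 00 c3
  t1: 0e 00 00 c3
  t2: 00 c3 0e 00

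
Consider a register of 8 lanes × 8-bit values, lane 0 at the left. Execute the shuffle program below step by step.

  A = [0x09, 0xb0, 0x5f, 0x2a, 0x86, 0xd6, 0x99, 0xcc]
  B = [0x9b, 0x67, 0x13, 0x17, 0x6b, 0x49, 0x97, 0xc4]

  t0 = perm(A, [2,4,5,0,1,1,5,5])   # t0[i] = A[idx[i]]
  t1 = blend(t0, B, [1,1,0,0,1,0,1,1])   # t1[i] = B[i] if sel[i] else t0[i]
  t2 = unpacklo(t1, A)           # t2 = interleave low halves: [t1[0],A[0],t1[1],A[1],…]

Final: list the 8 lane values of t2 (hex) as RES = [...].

→ t0 |5f|86|d6|09|b0|b0|d6|d6|
→ t1 |9b|67|d6|09|6b|b0|97|c4|
→ t2 |9b|09|67|b0|d6|5f|09|2a|

RES = [ 0x9b  0x09  0x67  0xb0  0xd6  0x5f  0x09  0x2a ]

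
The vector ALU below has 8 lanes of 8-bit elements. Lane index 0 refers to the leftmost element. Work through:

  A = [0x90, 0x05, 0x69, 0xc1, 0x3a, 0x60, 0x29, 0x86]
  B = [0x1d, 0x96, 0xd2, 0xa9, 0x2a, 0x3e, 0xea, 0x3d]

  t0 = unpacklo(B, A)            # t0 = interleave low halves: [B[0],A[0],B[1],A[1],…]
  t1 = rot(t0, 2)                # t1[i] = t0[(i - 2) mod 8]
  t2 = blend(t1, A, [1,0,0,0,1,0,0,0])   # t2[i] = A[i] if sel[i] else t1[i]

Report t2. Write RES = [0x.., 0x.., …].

  t0: 1d 90 96 05 d2 69 a9 c1
  t1: a9 c1 1d 90 96 05 d2 69
  t2: 90 c1 1d 90 3a 05 d2 69

RES = [0x90, 0xc1, 0x1d, 0x90, 0x3a, 0x05, 0xd2, 0x69]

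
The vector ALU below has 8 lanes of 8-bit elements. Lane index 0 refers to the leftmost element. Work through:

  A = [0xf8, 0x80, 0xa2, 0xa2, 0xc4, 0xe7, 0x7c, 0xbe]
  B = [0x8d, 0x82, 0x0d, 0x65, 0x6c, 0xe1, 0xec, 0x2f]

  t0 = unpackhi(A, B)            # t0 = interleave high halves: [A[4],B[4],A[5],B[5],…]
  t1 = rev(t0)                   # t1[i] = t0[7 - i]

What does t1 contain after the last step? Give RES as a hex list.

RES = [ 0x2f  0xbe  0xec  0x7c  0xe1  0xe7  0x6c  0xc4 ]

t0 = [0xc4, 0x6c, 0xe7, 0xe1, 0x7c, 0xec, 0xbe, 0x2f]
t1 = [0x2f, 0xbe, 0xec, 0x7c, 0xe1, 0xe7, 0x6c, 0xc4]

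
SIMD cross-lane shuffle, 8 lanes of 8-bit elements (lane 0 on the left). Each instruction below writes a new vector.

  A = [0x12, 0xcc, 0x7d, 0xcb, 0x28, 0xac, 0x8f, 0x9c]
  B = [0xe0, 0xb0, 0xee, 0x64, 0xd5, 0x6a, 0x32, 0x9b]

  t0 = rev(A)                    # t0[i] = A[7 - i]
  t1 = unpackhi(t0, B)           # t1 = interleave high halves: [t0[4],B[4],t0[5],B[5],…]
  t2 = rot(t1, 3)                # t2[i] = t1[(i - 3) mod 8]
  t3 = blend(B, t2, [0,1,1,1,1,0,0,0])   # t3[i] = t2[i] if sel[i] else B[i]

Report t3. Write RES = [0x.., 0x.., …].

t0 = [0x9c, 0x8f, 0xac, 0x28, 0xcb, 0x7d, 0xcc, 0x12]
t1 = [0xcb, 0xd5, 0x7d, 0x6a, 0xcc, 0x32, 0x12, 0x9b]
t2 = [0x32, 0x12, 0x9b, 0xcb, 0xd5, 0x7d, 0x6a, 0xcc]
t3 = [0xe0, 0x12, 0x9b, 0xcb, 0xd5, 0x6a, 0x32, 0x9b]

RES = [ 0xe0  0x12  0x9b  0xcb  0xd5  0x6a  0x32  0x9b ]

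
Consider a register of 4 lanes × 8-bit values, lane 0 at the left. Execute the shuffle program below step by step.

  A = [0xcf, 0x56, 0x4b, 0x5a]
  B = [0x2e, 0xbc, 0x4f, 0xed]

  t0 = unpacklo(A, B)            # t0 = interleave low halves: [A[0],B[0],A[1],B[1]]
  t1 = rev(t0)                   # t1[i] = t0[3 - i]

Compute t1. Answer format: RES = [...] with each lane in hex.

t0 = [0xcf, 0x2e, 0x56, 0xbc]
t1 = [0xbc, 0x56, 0x2e, 0xcf]

RES = [ 0xbc  0x56  0x2e  0xcf ]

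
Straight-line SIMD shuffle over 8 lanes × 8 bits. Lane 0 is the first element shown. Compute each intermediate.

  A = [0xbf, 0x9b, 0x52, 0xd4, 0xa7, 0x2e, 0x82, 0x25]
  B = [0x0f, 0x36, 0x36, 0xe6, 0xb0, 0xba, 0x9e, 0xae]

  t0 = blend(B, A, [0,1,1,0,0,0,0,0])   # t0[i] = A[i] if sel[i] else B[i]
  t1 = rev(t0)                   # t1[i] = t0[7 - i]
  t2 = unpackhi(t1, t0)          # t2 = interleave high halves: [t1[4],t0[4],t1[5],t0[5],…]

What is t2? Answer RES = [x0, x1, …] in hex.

RES = [ 0xe6  0xb0  0x52  0xba  0x9b  0x9e  0x0f  0xae ]

t0 = [0x0f, 0x9b, 0x52, 0xe6, 0xb0, 0xba, 0x9e, 0xae]
t1 = [0xae, 0x9e, 0xba, 0xb0, 0xe6, 0x52, 0x9b, 0x0f]
t2 = [0xe6, 0xb0, 0x52, 0xba, 0x9b, 0x9e, 0x0f, 0xae]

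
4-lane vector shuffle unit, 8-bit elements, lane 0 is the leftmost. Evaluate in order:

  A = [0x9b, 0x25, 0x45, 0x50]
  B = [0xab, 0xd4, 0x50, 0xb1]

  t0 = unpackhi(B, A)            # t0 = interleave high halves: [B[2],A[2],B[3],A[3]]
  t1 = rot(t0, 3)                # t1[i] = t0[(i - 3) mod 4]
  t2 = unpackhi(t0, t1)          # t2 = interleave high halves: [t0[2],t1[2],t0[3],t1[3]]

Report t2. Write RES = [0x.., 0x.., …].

RES = [ 0xb1  0x50  0x50  0x50 ]

t0 = [0x50, 0x45, 0xb1, 0x50]
t1 = [0x45, 0xb1, 0x50, 0x50]
t2 = [0xb1, 0x50, 0x50, 0x50]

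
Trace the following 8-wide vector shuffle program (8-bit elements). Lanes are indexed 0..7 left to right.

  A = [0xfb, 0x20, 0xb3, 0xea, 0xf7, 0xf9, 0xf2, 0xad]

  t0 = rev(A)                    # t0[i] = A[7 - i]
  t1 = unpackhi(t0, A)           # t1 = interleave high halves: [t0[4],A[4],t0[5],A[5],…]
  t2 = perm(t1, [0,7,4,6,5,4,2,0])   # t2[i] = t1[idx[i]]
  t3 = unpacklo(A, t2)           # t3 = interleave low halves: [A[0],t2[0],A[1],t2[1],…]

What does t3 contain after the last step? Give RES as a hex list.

RES = [0xfb, 0xea, 0x20, 0xad, 0xb3, 0x20, 0xea, 0xfb]

t0 = [0xad, 0xf2, 0xf9, 0xf7, 0xea, 0xb3, 0x20, 0xfb]
t1 = [0xea, 0xf7, 0xb3, 0xf9, 0x20, 0xf2, 0xfb, 0xad]
t2 = [0xea, 0xad, 0x20, 0xfb, 0xf2, 0x20, 0xb3, 0xea]
t3 = [0xfb, 0xea, 0x20, 0xad, 0xb3, 0x20, 0xea, 0xfb]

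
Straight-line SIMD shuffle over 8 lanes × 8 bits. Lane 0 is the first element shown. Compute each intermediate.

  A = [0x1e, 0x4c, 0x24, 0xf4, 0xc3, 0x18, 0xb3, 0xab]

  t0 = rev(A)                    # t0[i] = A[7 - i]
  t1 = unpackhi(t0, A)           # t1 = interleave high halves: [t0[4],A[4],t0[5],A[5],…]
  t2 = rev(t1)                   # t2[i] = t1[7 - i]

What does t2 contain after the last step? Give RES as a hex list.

  t0: ab b3 18 c3 f4 24 4c 1e
  t1: f4 c3 24 18 4c b3 1e ab
  t2: ab 1e b3 4c 18 24 c3 f4

RES = [0xab, 0x1e, 0xb3, 0x4c, 0x18, 0x24, 0xc3, 0xf4]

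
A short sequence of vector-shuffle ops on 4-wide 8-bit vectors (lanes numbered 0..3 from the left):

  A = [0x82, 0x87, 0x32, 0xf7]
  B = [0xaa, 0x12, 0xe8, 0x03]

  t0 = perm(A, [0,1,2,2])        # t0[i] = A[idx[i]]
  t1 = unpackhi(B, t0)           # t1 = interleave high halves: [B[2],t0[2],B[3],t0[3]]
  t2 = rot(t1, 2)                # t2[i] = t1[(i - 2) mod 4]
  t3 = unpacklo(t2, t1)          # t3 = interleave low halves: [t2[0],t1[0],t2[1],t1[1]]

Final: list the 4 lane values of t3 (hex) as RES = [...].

RES = [ 0x03  0xe8  0x32  0x32 ]

→ t0 |82|87|32|32|
→ t1 |e8|32|03|32|
→ t2 |03|32|e8|32|
→ t3 |03|e8|32|32|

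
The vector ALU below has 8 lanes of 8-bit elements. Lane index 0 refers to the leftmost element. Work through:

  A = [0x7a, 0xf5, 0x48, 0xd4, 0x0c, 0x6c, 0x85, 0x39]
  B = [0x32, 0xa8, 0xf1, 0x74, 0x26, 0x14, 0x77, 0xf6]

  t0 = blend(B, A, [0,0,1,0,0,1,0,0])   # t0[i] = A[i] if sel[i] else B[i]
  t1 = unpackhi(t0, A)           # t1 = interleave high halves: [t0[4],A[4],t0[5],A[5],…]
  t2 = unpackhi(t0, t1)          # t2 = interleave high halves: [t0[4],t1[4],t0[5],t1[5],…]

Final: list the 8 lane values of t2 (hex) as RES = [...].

→ t0 |32|a8|48|74|26|6c|77|f6|
→ t1 |26|0c|6c|6c|77|85|f6|39|
→ t2 |26|77|6c|85|77|f6|f6|39|

RES = [0x26, 0x77, 0x6c, 0x85, 0x77, 0xf6, 0xf6, 0x39]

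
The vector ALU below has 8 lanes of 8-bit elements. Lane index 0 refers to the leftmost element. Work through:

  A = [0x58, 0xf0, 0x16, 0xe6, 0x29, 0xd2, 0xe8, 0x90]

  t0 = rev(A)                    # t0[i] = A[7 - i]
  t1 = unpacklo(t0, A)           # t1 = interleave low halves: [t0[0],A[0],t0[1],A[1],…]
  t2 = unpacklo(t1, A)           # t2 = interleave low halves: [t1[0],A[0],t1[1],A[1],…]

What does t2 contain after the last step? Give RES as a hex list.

RES = [0x90, 0x58, 0x58, 0xf0, 0xe8, 0x16, 0xf0, 0xe6]

→ t0 |90|e8|d2|29|e6|16|f0|58|
→ t1 |90|58|e8|f0|d2|16|29|e6|
→ t2 |90|58|58|f0|e8|16|f0|e6|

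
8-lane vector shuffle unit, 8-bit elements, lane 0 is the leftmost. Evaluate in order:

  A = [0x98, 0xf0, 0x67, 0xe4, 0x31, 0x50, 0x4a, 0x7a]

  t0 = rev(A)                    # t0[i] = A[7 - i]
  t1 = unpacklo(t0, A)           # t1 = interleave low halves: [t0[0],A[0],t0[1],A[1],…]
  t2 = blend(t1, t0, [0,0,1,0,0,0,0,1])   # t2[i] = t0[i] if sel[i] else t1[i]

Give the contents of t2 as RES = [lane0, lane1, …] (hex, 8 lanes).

  t0: 7a 4a 50 31 e4 67 f0 98
  t1: 7a 98 4a f0 50 67 31 e4
  t2: 7a 98 50 f0 50 67 31 98

RES = [0x7a, 0x98, 0x50, 0xf0, 0x50, 0x67, 0x31, 0x98]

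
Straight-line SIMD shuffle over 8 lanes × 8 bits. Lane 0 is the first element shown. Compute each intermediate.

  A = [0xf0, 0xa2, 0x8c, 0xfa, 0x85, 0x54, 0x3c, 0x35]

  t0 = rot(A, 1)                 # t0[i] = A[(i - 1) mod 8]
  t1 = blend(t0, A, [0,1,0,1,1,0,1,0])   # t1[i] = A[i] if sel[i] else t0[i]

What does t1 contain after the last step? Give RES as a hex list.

  t0: 35 f0 a2 8c fa 85 54 3c
  t1: 35 a2 a2 fa 85 85 3c 3c

RES = [0x35, 0xa2, 0xa2, 0xfa, 0x85, 0x85, 0x3c, 0x3c]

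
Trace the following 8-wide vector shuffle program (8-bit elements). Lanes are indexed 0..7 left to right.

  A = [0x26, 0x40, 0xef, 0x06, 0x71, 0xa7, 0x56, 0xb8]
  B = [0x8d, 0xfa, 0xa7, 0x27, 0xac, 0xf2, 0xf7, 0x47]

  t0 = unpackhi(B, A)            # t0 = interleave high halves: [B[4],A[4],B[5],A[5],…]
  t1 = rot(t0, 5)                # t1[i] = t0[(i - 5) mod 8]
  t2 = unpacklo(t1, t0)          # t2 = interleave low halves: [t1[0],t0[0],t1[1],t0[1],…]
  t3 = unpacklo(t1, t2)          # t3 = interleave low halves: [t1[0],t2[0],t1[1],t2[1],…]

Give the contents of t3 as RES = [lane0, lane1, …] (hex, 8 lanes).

RES = [ 0xa7  0xa7  0xf7  0xac  0x56  0xf7  0x47  0x71 ]

→ t0 |ac|71|f2|a7|f7|56|47|b8|
→ t1 |a7|f7|56|47|b8|ac|71|f2|
→ t2 |a7|ac|f7|71|56|f2|47|a7|
→ t3 |a7|a7|f7|ac|56|f7|47|71|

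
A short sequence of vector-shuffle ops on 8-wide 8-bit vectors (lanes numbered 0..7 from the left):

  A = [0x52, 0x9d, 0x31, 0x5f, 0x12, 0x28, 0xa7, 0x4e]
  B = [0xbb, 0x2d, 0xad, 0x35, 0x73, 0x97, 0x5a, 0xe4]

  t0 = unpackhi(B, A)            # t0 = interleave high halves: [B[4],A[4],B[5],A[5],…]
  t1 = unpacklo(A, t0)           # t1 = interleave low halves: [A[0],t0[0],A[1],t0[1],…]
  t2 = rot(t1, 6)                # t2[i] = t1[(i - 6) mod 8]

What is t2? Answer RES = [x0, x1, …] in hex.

RES = [ 0x9d  0x12  0x31  0x97  0x5f  0x28  0x52  0x73 ]

→ t0 |73|12|97|28|5a|a7|e4|4e|
→ t1 |52|73|9d|12|31|97|5f|28|
→ t2 |9d|12|31|97|5f|28|52|73|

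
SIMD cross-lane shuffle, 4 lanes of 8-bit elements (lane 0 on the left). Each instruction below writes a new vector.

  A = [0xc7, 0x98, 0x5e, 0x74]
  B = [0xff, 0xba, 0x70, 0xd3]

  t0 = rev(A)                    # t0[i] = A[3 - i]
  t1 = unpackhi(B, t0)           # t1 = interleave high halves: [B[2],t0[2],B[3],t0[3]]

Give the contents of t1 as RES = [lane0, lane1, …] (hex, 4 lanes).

  t0: 74 5e 98 c7
  t1: 70 98 d3 c7

RES = [0x70, 0x98, 0xd3, 0xc7]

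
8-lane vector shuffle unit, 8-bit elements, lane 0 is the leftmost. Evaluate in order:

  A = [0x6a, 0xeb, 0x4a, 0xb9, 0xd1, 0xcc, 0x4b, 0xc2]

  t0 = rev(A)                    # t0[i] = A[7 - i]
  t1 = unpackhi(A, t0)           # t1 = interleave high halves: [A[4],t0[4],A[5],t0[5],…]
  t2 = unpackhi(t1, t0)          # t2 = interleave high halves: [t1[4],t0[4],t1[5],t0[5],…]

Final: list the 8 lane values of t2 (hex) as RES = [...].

  t0: c2 4b cc d1 b9 4a eb 6a
  t1: d1 b9 cc 4a 4b eb c2 6a
  t2: 4b b9 eb 4a c2 eb 6a 6a

RES = [ 0x4b  0xb9  0xeb  0x4a  0xc2  0xeb  0x6a  0x6a ]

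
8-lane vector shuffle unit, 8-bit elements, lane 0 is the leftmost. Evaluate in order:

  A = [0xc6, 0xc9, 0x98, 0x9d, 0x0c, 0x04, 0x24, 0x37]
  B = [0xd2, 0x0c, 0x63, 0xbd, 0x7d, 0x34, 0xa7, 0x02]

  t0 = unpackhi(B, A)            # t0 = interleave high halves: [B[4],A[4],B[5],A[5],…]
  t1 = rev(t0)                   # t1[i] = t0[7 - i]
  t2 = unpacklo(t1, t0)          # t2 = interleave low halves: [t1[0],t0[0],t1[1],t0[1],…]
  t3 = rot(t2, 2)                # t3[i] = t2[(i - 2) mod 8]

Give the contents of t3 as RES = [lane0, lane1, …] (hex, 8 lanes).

→ t0 |7d|0c|34|04|a7|24|02|37|
→ t1 |37|02|24|a7|04|34|0c|7d|
→ t2 |37|7d|02|0c|24|34|a7|04|
→ t3 |a7|04|37|7d|02|0c|24|34|

RES = [0xa7, 0x04, 0x37, 0x7d, 0x02, 0x0c, 0x24, 0x34]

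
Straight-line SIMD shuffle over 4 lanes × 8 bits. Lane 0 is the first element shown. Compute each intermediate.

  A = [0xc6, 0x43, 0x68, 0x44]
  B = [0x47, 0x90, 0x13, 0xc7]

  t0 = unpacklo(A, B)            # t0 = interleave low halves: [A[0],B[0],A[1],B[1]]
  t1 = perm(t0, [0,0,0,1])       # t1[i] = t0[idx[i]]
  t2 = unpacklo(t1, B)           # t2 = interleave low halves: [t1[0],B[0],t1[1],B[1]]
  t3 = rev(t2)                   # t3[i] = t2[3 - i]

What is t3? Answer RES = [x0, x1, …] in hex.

t0 = [0xc6, 0x47, 0x43, 0x90]
t1 = [0xc6, 0xc6, 0xc6, 0x47]
t2 = [0xc6, 0x47, 0xc6, 0x90]
t3 = [0x90, 0xc6, 0x47, 0xc6]

RES = [0x90, 0xc6, 0x47, 0xc6]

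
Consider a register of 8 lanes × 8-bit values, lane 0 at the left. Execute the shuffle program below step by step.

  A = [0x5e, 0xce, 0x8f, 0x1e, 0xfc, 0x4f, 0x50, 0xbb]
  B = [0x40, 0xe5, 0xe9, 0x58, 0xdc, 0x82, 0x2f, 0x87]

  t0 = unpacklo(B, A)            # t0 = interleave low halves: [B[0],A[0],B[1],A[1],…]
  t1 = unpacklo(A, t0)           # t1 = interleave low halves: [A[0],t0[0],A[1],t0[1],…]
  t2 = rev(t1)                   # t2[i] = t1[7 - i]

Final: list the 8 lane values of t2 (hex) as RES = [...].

→ t0 |40|5e|e5|ce|e9|8f|58|1e|
→ t1 |5e|40|ce|5e|8f|e5|1e|ce|
→ t2 |ce|1e|e5|8f|5e|ce|40|5e|

RES = [ 0xce  0x1e  0xe5  0x8f  0x5e  0xce  0x40  0x5e ]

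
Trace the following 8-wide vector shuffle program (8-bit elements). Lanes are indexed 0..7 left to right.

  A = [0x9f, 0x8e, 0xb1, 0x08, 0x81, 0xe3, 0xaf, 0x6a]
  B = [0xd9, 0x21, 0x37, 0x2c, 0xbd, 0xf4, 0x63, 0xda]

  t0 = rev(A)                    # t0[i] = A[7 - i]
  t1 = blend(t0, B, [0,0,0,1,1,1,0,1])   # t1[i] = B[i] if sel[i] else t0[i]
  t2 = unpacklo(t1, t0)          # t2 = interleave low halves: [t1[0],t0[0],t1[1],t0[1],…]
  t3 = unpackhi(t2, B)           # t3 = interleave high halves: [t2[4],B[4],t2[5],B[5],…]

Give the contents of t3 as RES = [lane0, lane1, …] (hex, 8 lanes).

  t0: 6a af e3 81 08 b1 8e 9f
  t1: 6a af e3 2c bd f4 8e da
  t2: 6a 6a af af e3 e3 2c 81
  t3: e3 bd e3 f4 2c 63 81 da

RES = [ 0xe3  0xbd  0xe3  0xf4  0x2c  0x63  0x81  0xda ]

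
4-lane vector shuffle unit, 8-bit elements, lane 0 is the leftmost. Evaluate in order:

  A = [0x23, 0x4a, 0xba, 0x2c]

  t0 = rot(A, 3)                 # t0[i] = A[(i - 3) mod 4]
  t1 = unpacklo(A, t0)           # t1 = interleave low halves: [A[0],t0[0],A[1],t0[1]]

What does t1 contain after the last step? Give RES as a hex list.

t0 = [0x4a, 0xba, 0x2c, 0x23]
t1 = [0x23, 0x4a, 0x4a, 0xba]

RES = [0x23, 0x4a, 0x4a, 0xba]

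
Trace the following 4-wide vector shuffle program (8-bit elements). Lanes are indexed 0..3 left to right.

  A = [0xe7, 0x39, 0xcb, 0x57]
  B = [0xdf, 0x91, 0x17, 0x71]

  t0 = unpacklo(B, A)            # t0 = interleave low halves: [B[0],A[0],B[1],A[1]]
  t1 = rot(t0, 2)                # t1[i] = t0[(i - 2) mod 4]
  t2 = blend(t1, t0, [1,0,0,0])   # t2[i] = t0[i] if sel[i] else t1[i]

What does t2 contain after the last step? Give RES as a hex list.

t0 = [0xdf, 0xe7, 0x91, 0x39]
t1 = [0x91, 0x39, 0xdf, 0xe7]
t2 = [0xdf, 0x39, 0xdf, 0xe7]

RES = [0xdf, 0x39, 0xdf, 0xe7]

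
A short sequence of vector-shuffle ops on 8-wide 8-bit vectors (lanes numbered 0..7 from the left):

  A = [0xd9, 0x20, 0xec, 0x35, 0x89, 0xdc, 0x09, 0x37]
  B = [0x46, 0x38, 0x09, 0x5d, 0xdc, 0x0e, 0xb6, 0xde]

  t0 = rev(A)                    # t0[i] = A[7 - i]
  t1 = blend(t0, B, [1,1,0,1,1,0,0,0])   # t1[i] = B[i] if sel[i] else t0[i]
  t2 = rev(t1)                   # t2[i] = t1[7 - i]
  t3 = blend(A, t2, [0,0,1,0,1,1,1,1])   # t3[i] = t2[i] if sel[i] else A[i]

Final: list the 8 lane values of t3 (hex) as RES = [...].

RES = [0xd9, 0x20, 0xec, 0x35, 0x5d, 0xdc, 0x38, 0x46]

→ t0 |37|09|dc|89|35|ec|20|d9|
→ t1 |46|38|dc|5d|dc|ec|20|d9|
→ t2 |d9|20|ec|dc|5d|dc|38|46|
→ t3 |d9|20|ec|35|5d|dc|38|46|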